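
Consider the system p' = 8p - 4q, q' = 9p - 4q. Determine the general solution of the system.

Coefficient matrix A = [[8, -4], [9, -4]].
Characteristic polynomial det(A - λI) = λ^2 - 4λ + 4 = 0.
Single eigenvalue λ = 2 with algebraic multiplicity 2.
Eigenvector v = (-2,-3); generalized eigenvector w with (A-λI)w=v is (-1,-1).
General solution: e^(2t)[K_1·v + K_2·(t·v + w)].

p(t) = -2K_1e^(2t) - 2K_2te^(2t) - K_2e^(2t), q(t) = -3K_1e^(2t) - 3K_2te^(2t) - K_2e^(2t)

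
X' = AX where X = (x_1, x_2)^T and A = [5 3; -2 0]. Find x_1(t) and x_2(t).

Coefficient matrix A = [[5, 3], [-2, 0]].
Characteristic polynomial det(A - λI) = λ^2 - 5λ + 6 = 0.
Eigenvalues λ = 3, 2.
For λ=3: (A-λI) row 1 is [2, 3], so an eigenvector is (-3, 2).
For λ=2: (A-λI) row 1 is [3, 3], so an eigenvector is (1, -1).
General solution: K_1e^(3t)(-3,2) + K_2e^(2t)(1,-1).

x_1(t) = -3K_1e^(3t) + K_2e^(2t), x_2(t) = 2K_1e^(3t) - K_2e^(2t)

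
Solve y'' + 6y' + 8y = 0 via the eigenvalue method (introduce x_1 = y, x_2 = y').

Let x_1 = y, x_2 = y'. Then x_1' = x_2 and x_2' = -8x_1 - 6x_2.
A = [[0,1],[-8,-6]]; det(A-λI) = λ^2 + 6λ + 8.
Eigenvalues λ = -4, -2 with eigenvectors (1,-4), (1,-2).

y(t) = C_1e^(-4t) + C_2e^(-2t)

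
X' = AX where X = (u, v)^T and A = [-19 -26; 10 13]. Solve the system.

u(t) = -2K_1e^(-3t)sin(2t) - 3K_1e^(-3t)cos(2t) - 3K_2e^(-3t)sin(2t) + 2K_2e^(-3t)cos(2t), v(t) = K_1e^(-3t)sin(2t) + 2K_1e^(-3t)cos(2t) + 2K_2e^(-3t)sin(2t) - K_2e^(-3t)cos(2t)

Coefficient matrix A = [[-19, -26], [10, 13]].
Characteristic polynomial det(A - λI) = λ^2 + 6λ + 13 = 0.
Eigenvalues λ = -3 ± 2i (complex conjugate pair).
For λ=-3+2i: an eigenvector is (-3,2) - i(-2,1) = (-3 + 2i, 2 - i).
A real fundamental pair from Re and Im of e^((-3+2i)t)v: X_1 = e^(-3t)(cos(2t)·(-3,2) + sin(2t)·(-2,1)), X_2 = e^(-3t)(sin(2t)·(-3,2) - cos(2t)·(-2,1)).
General solution: K_1X_1 + K_2X_2.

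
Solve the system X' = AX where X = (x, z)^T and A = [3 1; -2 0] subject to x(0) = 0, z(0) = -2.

x(t) = -2e^(2t) + 2e^(t), z(t) = 2e^(2t) - 4e^(t)

Coefficient matrix A = [[3, 1], [-2, 0]].
Characteristic polynomial det(A - λI) = λ^2 - 3λ + 2 = 0.
Eigenvalues λ = 1, 2.
For λ=1: (A-λI) row 1 is [2, 1], so an eigenvector is (-1, 2).
For λ=2: (A-λI) row 1 is [1, 1], so an eigenvector is (1, -1).
General solution: c_1e^(t)(-1,2) + c_2e^(2t)(1,-1).
Applying x(0)=0, z(0)=-2 gives c_1=-2, c_2=-2.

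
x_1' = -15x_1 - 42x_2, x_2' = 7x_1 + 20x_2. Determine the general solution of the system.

Coefficient matrix A = [[-15, -42], [7, 20]].
Characteristic polynomial det(A - λI) = λ^2 - 5λ - 6 = 0.
Eigenvalues λ = -1, 6.
For λ=-1: (A-λI) row 1 is [-14, -42], so an eigenvector is (3, -1).
For λ=6: (A-λI) row 1 is [-21, -42], so an eigenvector is (-2, 1).
General solution: C_1e^(-t)(3,-1) + C_2e^(6t)(-2,1).

x_1(t) = 3C_1e^(-t) - 2C_2e^(6t), x_2(t) = -C_1e^(-t) + C_2e^(6t)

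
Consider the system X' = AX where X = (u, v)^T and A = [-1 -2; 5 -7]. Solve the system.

Coefficient matrix A = [[-1, -2], [5, -7]].
Characteristic polynomial det(A - λI) = λ^2 + 8λ + 17 = 0.
Eigenvalues λ = -4 ± i (complex conjugate pair).
For λ=-4+i: an eigenvector is (-1,-2) - i(1,1) = (-1 - i, -2 - i).
A real fundamental pair from Re and Im of e^((-4+i)t)v: X_1 = e^(-4t)(cos(t)·(-1,-2) + sin(t)·(1,1)), X_2 = e^(-4t)(sin(t)·(-1,-2) - cos(t)·(1,1)).
General solution: K_1X_1 + K_2X_2.

u(t) = K_1e^(-4t)sin(t) - K_1e^(-4t)cos(t) - K_2e^(-4t)sin(t) - K_2e^(-4t)cos(t), v(t) = K_1e^(-4t)sin(t) - 2K_1e^(-4t)cos(t) - 2K_2e^(-4t)sin(t) - K_2e^(-4t)cos(t)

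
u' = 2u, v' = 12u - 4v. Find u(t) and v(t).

Coefficient matrix A = [[2, 0], [12, -4]].
Characteristic polynomial det(A - λI) = λ^2 + 2λ - 8 = 0.
Eigenvalues λ = 2, -4.
For λ=2: (A-λI) row 2 is [12, -6], so an eigenvector is (-1, -2).
For λ=-4: (A-λI) row 1 is [6, 0], so an eigenvector is (0, 1).
General solution: K_1e^(2t)(-1,-2) + K_2e^(-4t)(0,1).

u(t) = -K_1e^(2t), v(t) = -2K_1e^(2t) + K_2e^(-4t)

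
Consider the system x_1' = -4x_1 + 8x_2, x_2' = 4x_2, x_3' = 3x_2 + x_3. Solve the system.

Coefficient matrix A = [[-4, 8, 0], [0, 4, 0], [0, 3, 1]].
det(A - λI) = 0 gives eigenvalues λ = -4, 4, 1.
For λ=-4: eigenvector (1,0,0).
For λ=4: eigenvector (1,1,1).
For λ=1: eigenvector (0,0,1).
General solution: K_1e^(-4t)(1,0,0) + K_2e^(4t)(1,1,1) + K_3e^(t)(0,0,1).

x_1(t) = K_1e^(-4t) + K_2e^(4t), x_2(t) = K_2e^(4t), x_3(t) = K_2e^(4t) + K_3e^(t)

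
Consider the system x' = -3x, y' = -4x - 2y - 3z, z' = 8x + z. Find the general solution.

Coefficient matrix A = [[-3, 0, 0], [-4, -2, -3], [8, 0, 1]].
det(A - λI) = 0 gives eigenvalues λ = -3, -2, 1.
For λ=-3: eigenvector (1,-2,-2).
For λ=-2: eigenvector (0,1,0).
For λ=1: eigenvector (0,-1,1).
General solution: K_1e^(-3t)(1,-2,-2) + K_2e^(-2t)(0,1,0) + K_3e^(t)(0,-1,1).

x(t) = K_1e^(-3t), y(t) = -2K_1e^(-3t) + K_2e^(-2t) - K_3e^(t), z(t) = -2K_1e^(-3t) + K_3e^(t)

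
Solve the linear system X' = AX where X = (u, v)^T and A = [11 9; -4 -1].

Coefficient matrix A = [[11, 9], [-4, -1]].
Characteristic polynomial det(A - λI) = λ^2 - 10λ + 25 = 0.
Single eigenvalue λ = 5 with algebraic multiplicity 2.
Eigenvector v = (-3,2); generalized eigenvector w with (A-λI)w=v is (-2,1).
General solution: e^(5t)[K_1·v + K_2·(t·v + w)].

u(t) = -3K_1e^(5t) - 3K_2te^(5t) - 2K_2e^(5t), v(t) = 2K_1e^(5t) + 2K_2te^(5t) + K_2e^(5t)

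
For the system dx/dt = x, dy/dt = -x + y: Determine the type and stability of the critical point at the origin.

unstable improper node

A = [[1,0],[-1,1]]; det(A-λI) = λ^2 - 2λ + 1.
repeated λ = 1 with a single eigenvector.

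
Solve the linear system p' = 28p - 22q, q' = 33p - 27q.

Coefficient matrix A = [[28, -22], [33, -27]].
Characteristic polynomial det(A - λI) = λ^2 - λ - 30 = 0.
Eigenvalues λ = -5, 6.
For λ=-5: (A-λI) row 1 is [33, -22], so an eigenvector is (2, 3).
For λ=6: (A-λI) row 1 is [22, -22], so an eigenvector is (-1, -1).
General solution: C_1e^(-5t)(2,3) + C_2e^(6t)(-1,-1).

p(t) = 2C_1e^(-5t) - C_2e^(6t), q(t) = 3C_1e^(-5t) - C_2e^(6t)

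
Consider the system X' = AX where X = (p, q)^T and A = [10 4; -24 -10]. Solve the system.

Coefficient matrix A = [[10, 4], [-24, -10]].
Characteristic polynomial det(A - λI) = λ^2 - 4 = 0.
Eigenvalues λ = 2, -2.
For λ=2: (A-λI) row 1 is [8, 4], so an eigenvector is (1, -2).
For λ=-2: (A-λI) row 1 is [12, 4], so an eigenvector is (-1, 3).
General solution: C_1e^(2t)(1,-2) + C_2e^(-2t)(-1,3).

p(t) = C_1e^(2t) - C_2e^(-2t), q(t) = -2C_1e^(2t) + 3C_2e^(-2t)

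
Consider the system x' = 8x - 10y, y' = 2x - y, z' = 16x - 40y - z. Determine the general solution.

x(t) = 5K_1e^(4t) + 2K_2e^(3t), y(t) = 2K_1e^(4t) + K_2e^(3t), z(t) = -2K_2e^(3t) + K_3e^(-t)

Coefficient matrix A = [[8, -10, 0], [2, -1, 0], [16, -40, -1]].
det(A - λI) = 0 gives eigenvalues λ = 4, 3, -1.
For λ=4: eigenvector (5,2,0).
For λ=3: eigenvector (2,1,-2).
For λ=-1: eigenvector (0,0,1).
General solution: K_1e^(4t)(5,2,0) + K_2e^(3t)(2,1,-2) + K_3e^(-t)(0,0,1).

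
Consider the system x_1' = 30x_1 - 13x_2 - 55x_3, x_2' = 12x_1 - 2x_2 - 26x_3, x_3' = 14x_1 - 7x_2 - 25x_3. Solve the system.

Coefficient matrix A = [[30, -13, -55], [12, -2, -26], [14, -7, -25]].
det(A - λI) = 0 gives eigenvalues λ = -4, 4, 3.
For λ=-4: eigenvector (-2,-1,-1).
For λ=4: eigenvector (-1,-2,0).
For λ=3: eigenvector (3,2,1).
General solution: K_1e^(-4t)(-2,-1,-1) + K_2e^(4t)(-1,-2,0) + K_3e^(3t)(3,2,1).

x_1(t) = -2K_1e^(-4t) - K_2e^(4t) + 3K_3e^(3t), x_2(t) = -K_1e^(-4t) - 2K_2e^(4t) + 2K_3e^(3t), x_3(t) = -K_1e^(-4t) + K_3e^(3t)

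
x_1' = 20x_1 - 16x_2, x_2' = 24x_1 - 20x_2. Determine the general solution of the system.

Coefficient matrix A = [[20, -16], [24, -20]].
Characteristic polynomial det(A - λI) = λ^2 - 16 = 0.
Eigenvalues λ = -4, 4.
For λ=-4: (A-λI) row 1 is [24, -16], so an eigenvector is (2, 3).
For λ=4: (A-λI) row 1 is [16, -16], so an eigenvector is (-1, -1).
General solution: C_1e^(-4t)(2,3) + C_2e^(4t)(-1,-1).

x_1(t) = 2C_1e^(-4t) - C_2e^(4t), x_2(t) = 3C_1e^(-4t) - C_2e^(4t)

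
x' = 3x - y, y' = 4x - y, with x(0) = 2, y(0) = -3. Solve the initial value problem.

x(t) = 7te^(t) + 2e^(t), y(t) = 14te^(t) - 3e^(t)

Coefficient matrix A = [[3, -1], [4, -1]].
Characteristic polynomial det(A - λI) = λ^2 - 2λ + 1 = 0.
Single eigenvalue λ = 1 with algebraic multiplicity 2.
Eigenvector v = (1,2); generalized eigenvector w with (A-λI)w=v is (0,-1).
General solution: e^(t)[C_1·v + C_2·(t·v + w)].
Applying x(0)=2, y(0)=-3 gives C_1=2, C_2=7.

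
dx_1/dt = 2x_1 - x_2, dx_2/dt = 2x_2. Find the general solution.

Coefficient matrix A = [[2, -1], [0, 2]].
Characteristic polynomial det(A - λI) = λ^2 - 4λ + 4 = 0.
Single eigenvalue λ = 2 with algebraic multiplicity 2.
Eigenvector v = (-1,0); generalized eigenvector w with (A-λI)w=v is (1,1).
General solution: e^(2t)[K_1·v + K_2·(t·v + w)].

x_1(t) = -K_1e^(2t) - K_2te^(2t) + K_2e^(2t), x_2(t) = K_2e^(2t)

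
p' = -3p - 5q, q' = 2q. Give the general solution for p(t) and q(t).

Coefficient matrix A = [[-3, -5], [0, 2]].
Characteristic polynomial det(A - λI) = λ^2 + λ - 6 = 0.
Eigenvalues λ = -3, 2.
For λ=-3: (A-λI) row 1 is [0, -5], so an eigenvector is (-1, 0).
For λ=2: (A-λI) row 1 is [-5, -5], so an eigenvector is (1, -1).
General solution: c_1e^(-3t)(-1,0) + c_2e^(2t)(1,-1).

p(t) = -c_1e^(-3t) + c_2e^(2t), q(t) = -c_2e^(2t)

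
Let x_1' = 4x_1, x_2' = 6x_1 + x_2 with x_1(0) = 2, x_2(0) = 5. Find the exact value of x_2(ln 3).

A = [[4,0],[6,1]]; eigenvalues λ = 4, 1.
Eigenvectors: (-1,-2) for λ=4, (0,1) for λ=1.
From the initial condition, c_1 = -2, c_2 = 1.
x_2(ln 3) = (-2)(3^4)(-2) + (1)(3^1)(1) = 327.

327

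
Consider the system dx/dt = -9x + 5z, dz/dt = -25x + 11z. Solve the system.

Coefficient matrix A = [[-9, 5], [-25, 11]].
Characteristic polynomial det(A - λI) = λ^2 - 2λ + 26 = 0.
Eigenvalues λ = 1 ± 5i (complex conjugate pair).
For λ=1+5i: an eigenvector is (-1,-2) - i(0,1) = (-1, -2 - i).
A real fundamental pair from Re and Im of e^((1+5i)t)v: X_1 = e^(t)(cos(5t)·(-1,-2) + sin(5t)·(0,1)), X_2 = e^(t)(sin(5t)·(-1,-2) - cos(5t)·(0,1)).
General solution: c_1X_1 + c_2X_2.

x(t) = -c_1e^(t)cos(5t) - c_2e^(t)sin(5t), z(t) = c_1e^(t)sin(5t) - 2c_1e^(t)cos(5t) - 2c_2e^(t)sin(5t) - c_2e^(t)cos(5t)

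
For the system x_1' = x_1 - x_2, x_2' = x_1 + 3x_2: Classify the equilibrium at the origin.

unstable improper node

A = [[1,-1],[1,3]]; det(A-λI) = λ^2 - 4λ + 4.
repeated λ = 2 with a single eigenvector.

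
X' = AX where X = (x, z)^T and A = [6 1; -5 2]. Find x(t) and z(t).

x(t) = -c_1e^(4t)cos(t) - c_2e^(4t)sin(t), z(t) = c_1e^(4t)sin(t) + 2c_1e^(4t)cos(t) + 2c_2e^(4t)sin(t) - c_2e^(4t)cos(t)

Coefficient matrix A = [[6, 1], [-5, 2]].
Characteristic polynomial det(A - λI) = λ^2 - 8λ + 17 = 0.
Eigenvalues λ = 4 ± i (complex conjugate pair).
For λ=4+i: an eigenvector is (-1,2) - i(0,1) = (-1, 2 - i).
A real fundamental pair from Re and Im of e^((4+i)t)v: X_1 = e^(4t)(cos(t)·(-1,2) + sin(t)·(0,1)), X_2 = e^(4t)(sin(t)·(-1,2) - cos(t)·(0,1)).
General solution: c_1X_1 + c_2X_2.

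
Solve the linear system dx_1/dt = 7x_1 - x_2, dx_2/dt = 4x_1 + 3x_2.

x_1(t) = C_1e^(5t) + C_2te^(5t) - C_2e^(5t), x_2(t) = 2C_1e^(5t) + 2C_2te^(5t) - 3C_2e^(5t)

Coefficient matrix A = [[7, -1], [4, 3]].
Characteristic polynomial det(A - λI) = λ^2 - 10λ + 25 = 0.
Single eigenvalue λ = 5 with algebraic multiplicity 2.
Eigenvector v = (1,2); generalized eigenvector w with (A-λI)w=v is (-1,-3).
General solution: e^(5t)[C_1·v + C_2·(t·v + w)].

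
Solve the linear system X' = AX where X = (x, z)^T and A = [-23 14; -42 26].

x(t) = 2C_1e^(-2t) + C_2e^(5t), z(t) = 3C_1e^(-2t) + 2C_2e^(5t)

Coefficient matrix A = [[-23, 14], [-42, 26]].
Characteristic polynomial det(A - λI) = λ^2 - 3λ - 10 = 0.
Eigenvalues λ = -2, 5.
For λ=-2: (A-λI) row 1 is [-21, 14], so an eigenvector is (2, 3).
For λ=5: (A-λI) row 1 is [-28, 14], so an eigenvector is (1, 2).
General solution: C_1e^(-2t)(2,3) + C_2e^(5t)(1,2).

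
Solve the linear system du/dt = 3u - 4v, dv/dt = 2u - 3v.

u(t) = -2K_1e^(t) + K_2e^(-t), v(t) = -K_1e^(t) + K_2e^(-t)

Coefficient matrix A = [[3, -4], [2, -3]].
Characteristic polynomial det(A - λI) = λ^2 - 1 = 0.
Eigenvalues λ = 1, -1.
For λ=1: (A-λI) row 1 is [2, -4], so an eigenvector is (-2, -1).
For λ=-1: (A-λI) row 1 is [4, -4], so an eigenvector is (1, 1).
General solution: K_1e^(t)(-2,-1) + K_2e^(-t)(1,1).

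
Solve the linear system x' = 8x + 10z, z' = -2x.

Coefficient matrix A = [[8, 10], [-2, 0]].
Characteristic polynomial det(A - λI) = λ^2 - 8λ + 20 = 0.
Eigenvalues λ = 4 ± 2i (complex conjugate pair).
For λ=4+2i: an eigenvector is (1,0) - i(2,-1) = (1 - 2i, 0 + i).
A real fundamental pair from Re and Im of e^((4+2i)t)v: X_1 = e^(4t)(cos(2t)·(1,0) + sin(2t)·(2,-1)), X_2 = e^(4t)(sin(2t)·(1,0) - cos(2t)·(2,-1)).
General solution: K_1X_1 + K_2X_2.

x(t) = 2K_1e^(4t)sin(2t) + K_1e^(4t)cos(2t) + K_2e^(4t)sin(2t) - 2K_2e^(4t)cos(2t), z(t) = -K_1e^(4t)sin(2t) + K_2e^(4t)cos(2t)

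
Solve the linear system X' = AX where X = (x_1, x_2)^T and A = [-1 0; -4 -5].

Coefficient matrix A = [[-1, 0], [-4, -5]].
Characteristic polynomial det(A - λI) = λ^2 + 6λ + 5 = 0.
Eigenvalues λ = -5, -1.
For λ=-5: (A-λI) row 1 is [4, 0], so an eigenvector is (0, -1).
For λ=-1: (A-λI) row 2 is [-4, -4], so an eigenvector is (1, -1).
General solution: C_1e^(-5t)(0,-1) + C_2e^(-t)(1,-1).

x_1(t) = C_2e^(-t), x_2(t) = -C_1e^(-5t) - C_2e^(-t)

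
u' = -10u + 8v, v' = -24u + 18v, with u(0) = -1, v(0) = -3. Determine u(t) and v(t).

u(t) = -3e^(6t) + 2e^(2t), v(t) = -6e^(6t) + 3e^(2t)

Coefficient matrix A = [[-10, 8], [-24, 18]].
Characteristic polynomial det(A - λI) = λ^2 - 8λ + 12 = 0.
Eigenvalues λ = 2, 6.
For λ=2: (A-λI) row 1 is [-12, 8], so an eigenvector is (-2, -3).
For λ=6: (A-λI) row 1 is [-16, 8], so an eigenvector is (-1, -2).
General solution: c_1e^(2t)(-2,-3) + c_2e^(6t)(-1,-2).
Applying u(0)=-1, v(0)=-3 gives c_1=-1, c_2=3.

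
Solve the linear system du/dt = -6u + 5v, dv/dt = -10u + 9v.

u(t) = K_1e^(-t) + K_2e^(4t), v(t) = K_1e^(-t) + 2K_2e^(4t)

Coefficient matrix A = [[-6, 5], [-10, 9]].
Characteristic polynomial det(A - λI) = λ^2 - 3λ - 4 = 0.
Eigenvalues λ = -1, 4.
For λ=-1: (A-λI) row 1 is [-5, 5], so an eigenvector is (1, 1).
For λ=4: (A-λI) row 1 is [-10, 5], so an eigenvector is (1, 2).
General solution: K_1e^(-t)(1,1) + K_2e^(4t)(1,2).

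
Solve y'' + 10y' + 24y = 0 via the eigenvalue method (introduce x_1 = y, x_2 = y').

y(t) = K_1e^(-6t) + K_2e^(-4t)

Let x_1 = y, x_2 = y'. Then x_1' = x_2 and x_2' = -24x_1 - 10x_2.
A = [[0,1],[-24,-10]]; det(A-λI) = λ^2 + 10λ + 24.
Eigenvalues λ = -6, -4 with eigenvectors (1,-6), (1,-4).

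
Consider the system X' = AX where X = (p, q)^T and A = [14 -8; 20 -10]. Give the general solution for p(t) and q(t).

p(t) = -C_1e^(2t)sin(4t) - C_1e^(2t)cos(4t) - C_2e^(2t)sin(4t) + C_2e^(2t)cos(4t), q(t) = -2C_1e^(2t)sin(4t) - C_1e^(2t)cos(4t) - C_2e^(2t)sin(4t) + 2C_2e^(2t)cos(4t)

Coefficient matrix A = [[14, -8], [20, -10]].
Characteristic polynomial det(A - λI) = λ^2 - 4λ + 20 = 0.
Eigenvalues λ = 2 ± 4i (complex conjugate pair).
For λ=2+4i: an eigenvector is (-1,-1) - i(-1,-2) = (-1 + i, -1 + 2i).
A real fundamental pair from Re and Im of e^((2+4i)t)v: X_1 = e^(2t)(cos(4t)·(-1,-1) + sin(4t)·(-1,-2)), X_2 = e^(2t)(sin(4t)·(-1,-1) - cos(4t)·(-1,-2)).
General solution: C_1X_1 + C_2X_2.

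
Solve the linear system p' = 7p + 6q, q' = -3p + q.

Coefficient matrix A = [[7, 6], [-3, 1]].
Characteristic polynomial det(A - λI) = λ^2 - 8λ + 25 = 0.
Eigenvalues λ = 4 ± 3i (complex conjugate pair).
For λ=4+3i: an eigenvector is (-1,0) - i(-1,1) = (-1 + i, 0 - i).
A real fundamental pair from Re and Im of e^((4+3i)t)v: X_1 = e^(4t)(cos(3t)·(-1,0) + sin(3t)·(-1,1)), X_2 = e^(4t)(sin(3t)·(-1,0) - cos(3t)·(-1,1)).
General solution: C_1X_1 + C_2X_2.

p(t) = -C_1e^(4t)sin(3t) - C_1e^(4t)cos(3t) - C_2e^(4t)sin(3t) + C_2e^(4t)cos(3t), q(t) = C_1e^(4t)sin(3t) - C_2e^(4t)cos(3t)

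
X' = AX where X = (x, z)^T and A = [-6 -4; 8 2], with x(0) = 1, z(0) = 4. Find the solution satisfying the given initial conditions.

Coefficient matrix A = [[-6, -4], [8, 2]].
Characteristic polynomial det(A - λI) = λ^2 + 4λ + 20 = 0.
Eigenvalues λ = -2 ± 4i (complex conjugate pair).
For λ=-2+4i: an eigenvector is (-1,1) - i(0,-1) = (-1, 1 + i).
A real fundamental pair from Re and Im of e^((-2+4i)t)v: X_1 = e^(-2t)(cos(4t)·(-1,1) + sin(4t)·(0,-1)), X_2 = e^(-2t)(sin(4t)·(-1,1) - cos(4t)·(0,-1)).
General solution: K_1X_1 + K_2X_2.
Applying x(0)=1, z(0)=4 gives K_1=-1, K_2=5.

x(t) = -5e^(-2t)sin(4t) + e^(-2t)cos(4t), z(t) = 6e^(-2t)sin(4t) + 4e^(-2t)cos(4t)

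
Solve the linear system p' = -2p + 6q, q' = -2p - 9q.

p(t) = 3c_1e^(-6t) - 2c_2e^(-5t), q(t) = -2c_1e^(-6t) + c_2e^(-5t)

Coefficient matrix A = [[-2, 6], [-2, -9]].
Characteristic polynomial det(A - λI) = λ^2 + 11λ + 30 = 0.
Eigenvalues λ = -6, -5.
For λ=-6: (A-λI) row 1 is [4, 6], so an eigenvector is (3, -2).
For λ=-5: (A-λI) row 1 is [3, 6], so an eigenvector is (-2, 1).
General solution: c_1e^(-6t)(3,-2) + c_2e^(-5t)(-2,1).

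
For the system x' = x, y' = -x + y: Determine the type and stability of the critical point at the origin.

unstable improper node

A = [[1,0],[-1,1]]; det(A-λI) = λ^2 - 2λ + 1.
repeated λ = 1 with a single eigenvector.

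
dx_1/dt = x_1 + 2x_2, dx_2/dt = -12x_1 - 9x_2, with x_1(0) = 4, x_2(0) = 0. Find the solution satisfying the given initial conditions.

Coefficient matrix A = [[1, 2], [-12, -9]].
Characteristic polynomial det(A - λI) = λ^2 + 8λ + 15 = 0.
Eigenvalues λ = -3, -5.
For λ=-3: (A-λI) row 1 is [4, 2], so an eigenvector is (1, -2).
For λ=-5: (A-λI) row 1 is [6, 2], so an eigenvector is (-1, 3).
General solution: c_1e^(-3t)(1,-2) + c_2e^(-5t)(-1,3).
Applying x_1(0)=4, x_2(0)=0 gives c_1=12, c_2=8.

x_1(t) = 12e^(-3t) - 8e^(-5t), x_2(t) = -24e^(-3t) + 24e^(-5t)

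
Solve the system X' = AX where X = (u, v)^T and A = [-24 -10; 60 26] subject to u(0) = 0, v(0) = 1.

u(t) = -e^(6t) + e^(-4t), v(t) = 3e^(6t) - 2e^(-4t)

Coefficient matrix A = [[-24, -10], [60, 26]].
Characteristic polynomial det(A - λI) = λ^2 - 2λ - 24 = 0.
Eigenvalues λ = -4, 6.
For λ=-4: (A-λI) row 1 is [-20, -10], so an eigenvector is (1, -2).
For λ=6: (A-λI) row 1 is [-30, -10], so an eigenvector is (-1, 3).
General solution: K_1e^(-4t)(1,-2) + K_2e^(6t)(-1,3).
Applying u(0)=0, v(0)=1 gives K_1=1, K_2=1.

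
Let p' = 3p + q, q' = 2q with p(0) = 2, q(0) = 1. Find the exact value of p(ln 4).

176

A = [[3,1],[0,2]]; eigenvalues λ = 2, 3.
Eigenvectors: (-1,1) for λ=2, (-1,0) for λ=3.
From the initial condition, c_1 = 1, c_2 = -3.
p(ln 4) = (1)(4^2)(-1) + (-3)(4^3)(-1) = 176.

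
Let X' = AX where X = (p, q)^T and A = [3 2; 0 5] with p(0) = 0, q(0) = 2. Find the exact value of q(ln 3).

486

A = [[3,2],[0,5]]; eigenvalues λ = 5, 3.
Eigenvectors: (1,1) for λ=5, (-1,0) for λ=3.
From the initial condition, c_1 = 2, c_2 = 2.
q(ln 3) = (2)(3^5)(1) + (2)(3^3)(0) = 486.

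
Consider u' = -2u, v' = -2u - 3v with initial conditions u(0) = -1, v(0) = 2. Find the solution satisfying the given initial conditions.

u(t) = -e^(-2t), v(t) = 2e^(-2t)

Coefficient matrix A = [[-2, 0], [-2, -3]].
Characteristic polynomial det(A - λI) = λ^2 + 5λ + 6 = 0.
Eigenvalues λ = -3, -2.
For λ=-3: (A-λI) row 1 is [1, 0], so an eigenvector is (0, 1).
For λ=-2: (A-λI) row 2 is [-2, -1], so an eigenvector is (-1, 2).
General solution: K_1e^(-3t)(0,1) + K_2e^(-2t)(-1,2).
Applying u(0)=-1, v(0)=2 gives K_1=0, K_2=1.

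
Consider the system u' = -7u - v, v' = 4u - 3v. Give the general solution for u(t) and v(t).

Coefficient matrix A = [[-7, -1], [4, -3]].
Characteristic polynomial det(A - λI) = λ^2 + 10λ + 25 = 0.
Single eigenvalue λ = -5 with algebraic multiplicity 2.
Eigenvector v = (1,-2); generalized eigenvector w with (A-λI)w=v is (0,-1).
General solution: e^(-5t)[c_1·v + c_2·(t·v + w)].

u(t) = c_1e^(-5t) + c_2te^(-5t), v(t) = -2c_1e^(-5t) - 2c_2te^(-5t) - c_2e^(-5t)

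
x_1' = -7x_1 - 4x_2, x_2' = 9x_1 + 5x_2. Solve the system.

Coefficient matrix A = [[-7, -4], [9, 5]].
Characteristic polynomial det(A - λI) = λ^2 + 2λ + 1 = 0.
Single eigenvalue λ = -1 with algebraic multiplicity 2.
Eigenvector v = (-2,3); generalized eigenvector w with (A-λI)w=v is (-1,2).
General solution: e^(-t)[K_1·v + K_2·(t·v + w)].

x_1(t) = -2K_1e^(-t) - 2K_2te^(-t) - K_2e^(-t), x_2(t) = 3K_1e^(-t) + 3K_2te^(-t) + 2K_2e^(-t)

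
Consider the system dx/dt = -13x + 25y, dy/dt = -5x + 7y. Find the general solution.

Coefficient matrix A = [[-13, 25], [-5, 7]].
Characteristic polynomial det(A - λI) = λ^2 + 6λ + 34 = 0.
Eigenvalues λ = -3 ± 5i (complex conjugate pair).
For λ=-3+5i: an eigenvector is (2,1) - i(1,0) = (2 - i, 1).
A real fundamental pair from Re and Im of e^((-3+5i)t)v: X_1 = e^(-3t)(cos(5t)·(2,1) + sin(5t)·(1,0)), X_2 = e^(-3t)(sin(5t)·(2,1) - cos(5t)·(1,0)).
General solution: c_1X_1 + c_2X_2.

x(t) = c_1e^(-3t)sin(5t) + 2c_1e^(-3t)cos(5t) + 2c_2e^(-3t)sin(5t) - c_2e^(-3t)cos(5t), y(t) = c_1e^(-3t)cos(5t) + c_2e^(-3t)sin(5t)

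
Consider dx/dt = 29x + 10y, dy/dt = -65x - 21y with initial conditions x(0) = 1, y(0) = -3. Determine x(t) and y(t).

x(t) = -e^(4t)sin(5t) + e^(4t)cos(5t), y(t) = 2e^(4t)sin(5t) - 3e^(4t)cos(5t)

Coefficient matrix A = [[29, 10], [-65, -21]].
Characteristic polynomial det(A - λI) = λ^2 - 8λ + 41 = 0.
Eigenvalues λ = 4 ± 5i (complex conjugate pair).
For λ=4+5i: an eigenvector is (1,-3) - i(-1,2) = (1 + i, -3 - 2i).
A real fundamental pair from Re and Im of e^((4+5i)t)v: X_1 = e^(4t)(cos(5t)·(1,-3) + sin(5t)·(-1,2)), X_2 = e^(4t)(sin(5t)·(1,-3) - cos(5t)·(-1,2)).
General solution: K_1X_1 + K_2X_2.
Applying x(0)=1, y(0)=-3 gives K_1=1, K_2=0.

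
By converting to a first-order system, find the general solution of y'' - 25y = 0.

y(t) = c_1e^(5t) + c_2e^(-5t)

Let x_1 = y, x_2 = y'. Then x_1' = x_2 and x_2' = 25x_1.
A = [[0,1],[25,0]]; det(A-λI) = λ^2 - 25.
Eigenvalues λ = 5, -5 with eigenvectors (1,5), (1,-5).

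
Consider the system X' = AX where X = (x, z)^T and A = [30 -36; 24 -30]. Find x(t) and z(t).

Coefficient matrix A = [[30, -36], [24, -30]].
Characteristic polynomial det(A - λI) = λ^2 - 36 = 0.
Eigenvalues λ = 6, -6.
For λ=6: (A-λI) row 1 is [24, -36], so an eigenvector is (-3, -2).
For λ=-6: (A-λI) row 1 is [36, -36], so an eigenvector is (1, 1).
General solution: C_1e^(6t)(-3,-2) + C_2e^(-6t)(1,1).

x(t) = -3C_1e^(6t) + C_2e^(-6t), z(t) = -2C_1e^(6t) + C_2e^(-6t)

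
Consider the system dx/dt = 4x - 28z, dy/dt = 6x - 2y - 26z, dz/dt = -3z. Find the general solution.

x(t) = 4C_1e^(-3t) - C_2e^(4t), y(t) = 2C_1e^(-3t) - C_2e^(4t) + C_3e^(-2t), z(t) = C_1e^(-3t)

Coefficient matrix A = [[4, 0, -28], [6, -2, -26], [0, 0, -3]].
det(A - λI) = 0 gives eigenvalues λ = -3, 4, -2.
For λ=-3: eigenvector (4,2,1).
For λ=4: eigenvector (-1,-1,0).
For λ=-2: eigenvector (0,1,0).
General solution: C_1e^(-3t)(4,2,1) + C_2e^(4t)(-1,-1,0) + C_3e^(-2t)(0,1,0).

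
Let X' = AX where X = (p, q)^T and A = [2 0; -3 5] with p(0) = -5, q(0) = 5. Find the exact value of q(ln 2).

A = [[2,0],[-3,5]]; eigenvalues λ = 2, 5.
Eigenvectors: (1,1) for λ=2, (0,-1) for λ=5.
From the initial condition, c_1 = -5, c_2 = -10.
q(ln 2) = (-5)(2^2)(1) + (-10)(2^5)(-1) = 300.

300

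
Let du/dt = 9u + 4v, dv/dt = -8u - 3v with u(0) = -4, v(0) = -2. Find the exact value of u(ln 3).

-2412

A = [[9,4],[-8,-3]]; eigenvalues λ = 5, 1.
Eigenvectors: (-1,1) for λ=5, (1,-2) for λ=1.
From the initial condition, c_1 = 10, c_2 = 6.
u(ln 3) = (10)(3^5)(-1) + (6)(3^1)(1) = -2412.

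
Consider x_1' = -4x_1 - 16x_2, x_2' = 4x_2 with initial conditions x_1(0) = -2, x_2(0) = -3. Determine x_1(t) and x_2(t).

Coefficient matrix A = [[-4, -16], [0, 4]].
Characteristic polynomial det(A - λI) = λ^2 - 16 = 0.
Eigenvalues λ = 4, -4.
For λ=4: (A-λI) row 1 is [-8, -16], so an eigenvector is (-2, 1).
For λ=-4: (A-λI) row 1 is [0, -16], so an eigenvector is (-1, 0).
General solution: c_1e^(4t)(-2,1) + c_2e^(-4t)(-1,0).
Applying x_1(0)=-2, x_2(0)=-3 gives c_1=-3, c_2=8.

x_1(t) = 6e^(4t) - 8e^(-4t), x_2(t) = -3e^(4t)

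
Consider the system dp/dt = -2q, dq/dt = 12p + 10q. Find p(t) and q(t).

p(t) = C_1e^(6t) + C_2e^(4t), q(t) = -3C_1e^(6t) - 2C_2e^(4t)

Coefficient matrix A = [[0, -2], [12, 10]].
Characteristic polynomial det(A - λI) = λ^2 - 10λ + 24 = 0.
Eigenvalues λ = 6, 4.
For λ=6: (A-λI) row 1 is [-6, -2], so an eigenvector is (1, -3).
For λ=4: (A-λI) row 1 is [-4, -2], so an eigenvector is (1, -2).
General solution: C_1e^(6t)(1,-3) + C_2e^(4t)(1,-2).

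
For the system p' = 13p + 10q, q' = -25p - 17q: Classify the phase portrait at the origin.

stable spiral

A = [[13,10],[-25,-17]]; det(A-λI) = λ^2 + 4λ + 29.
λ = -2 ± 5i: negative real part.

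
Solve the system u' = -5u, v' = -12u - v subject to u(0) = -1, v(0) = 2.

Coefficient matrix A = [[-5, 0], [-12, -1]].
Characteristic polynomial det(A - λI) = λ^2 + 6λ + 5 = 0.
Eigenvalues λ = -5, -1.
For λ=-5: (A-λI) row 2 is [-12, 4], so an eigenvector is (-1, -3).
For λ=-1: (A-λI) row 1 is [-4, 0], so an eigenvector is (0, 1).
General solution: C_1e^(-5t)(-1,-3) + C_2e^(-t)(0,1).
Applying u(0)=-1, v(0)=2 gives C_1=1, C_2=5.

u(t) = -e^(-5t), v(t) = 5e^(-t) - 3e^(-5t)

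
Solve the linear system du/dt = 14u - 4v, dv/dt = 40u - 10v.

Coefficient matrix A = [[14, -4], [40, -10]].
Characteristic polynomial det(A - λI) = λ^2 - 4λ + 20 = 0.
Eigenvalues λ = 2 ± 4i (complex conjugate pair).
For λ=2+4i: an eigenvector is (0,-1) - i(1,3) = (0 - i, -1 - 3i).
A real fundamental pair from Re and Im of e^((2+4i)t)v: X_1 = e^(2t)(cos(4t)·(0,-1) + sin(4t)·(1,3)), X_2 = e^(2t)(sin(4t)·(0,-1) - cos(4t)·(1,3)).
General solution: C_1X_1 + C_2X_2.

u(t) = C_1e^(2t)sin(4t) - C_2e^(2t)cos(4t), v(t) = 3C_1e^(2t)sin(4t) - C_1e^(2t)cos(4t) - C_2e^(2t)sin(4t) - 3C_2e^(2t)cos(4t)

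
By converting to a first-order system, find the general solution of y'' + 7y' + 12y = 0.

Let x_1 = y, x_2 = y'. Then x_1' = x_2 and x_2' = -12x_1 - 7x_2.
A = [[0,1],[-12,-7]]; det(A-λI) = λ^2 + 7λ + 12.
Eigenvalues λ = -3, -4 with eigenvectors (1,-3), (1,-4).

y(t) = C_1e^(-3t) + C_2e^(-4t)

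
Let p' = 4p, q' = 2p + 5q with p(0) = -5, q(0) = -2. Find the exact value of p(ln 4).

-1280

A = [[4,0],[2,5]]; eigenvalues λ = 4, 5.
Eigenvectors: (1,-2) for λ=4, (0,-1) for λ=5.
From the initial condition, c_1 = -5, c_2 = 12.
p(ln 4) = (-5)(4^4)(1) + (12)(4^5)(0) = -1280.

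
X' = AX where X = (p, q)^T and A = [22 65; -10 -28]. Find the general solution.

p(t) = -3K_1e^(-3t)sin(5t) + 2K_1e^(-3t)cos(5t) + 2K_2e^(-3t)sin(5t) + 3K_2e^(-3t)cos(5t), q(t) = K_1e^(-3t)sin(5t) - K_1e^(-3t)cos(5t) - K_2e^(-3t)sin(5t) - K_2e^(-3t)cos(5t)

Coefficient matrix A = [[22, 65], [-10, -28]].
Characteristic polynomial det(A - λI) = λ^2 + 6λ + 34 = 0.
Eigenvalues λ = -3 ± 5i (complex conjugate pair).
For λ=-3+5i: an eigenvector is (2,-1) - i(-3,1) = (2 + 3i, -1 - i).
A real fundamental pair from Re and Im of e^((-3+5i)t)v: X_1 = e^(-3t)(cos(5t)·(2,-1) + sin(5t)·(-3,1)), X_2 = e^(-3t)(sin(5t)·(2,-1) - cos(5t)·(-3,1)).
General solution: K_1X_1 + K_2X_2.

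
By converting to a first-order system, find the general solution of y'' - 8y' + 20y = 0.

Let x_1 = y, x_2 = y'. Then x_1' = x_2 and x_2' = -20x_1 + 8x_2.
A = [[0,1],[-20,8]]; det(A-λI) = λ^2 - 8λ + 20.
Eigenvalues λ = 4 ± 2i.

y(t) = K_1e^(4t)cos(2t) + K_2e^(4t)sin(2t)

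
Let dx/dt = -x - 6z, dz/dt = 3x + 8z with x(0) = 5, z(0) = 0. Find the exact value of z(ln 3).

A = [[-1,-6],[3,8]]; eigenvalues λ = 2, 5.
Eigenvectors: (2,-1) for λ=2, (-1,1) for λ=5.
From the initial condition, c_1 = 5, c_2 = 5.
z(ln 3) = (5)(3^2)(-1) + (5)(3^5)(1) = 1170.

1170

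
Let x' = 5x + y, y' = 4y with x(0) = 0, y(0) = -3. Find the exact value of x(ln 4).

A = [[5,1],[0,4]]; eigenvalues λ = 5, 4.
Eigenvectors: (-1,0) for λ=5, (-1,1) for λ=4.
From the initial condition, c_1 = 3, c_2 = -3.
x(ln 4) = (3)(4^5)(-1) + (-3)(4^4)(-1) = -2304.

-2304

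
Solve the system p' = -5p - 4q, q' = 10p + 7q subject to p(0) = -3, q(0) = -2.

Coefficient matrix A = [[-5, -4], [10, 7]].
Characteristic polynomial det(A - λI) = λ^2 - 2λ + 5 = 0.
Eigenvalues λ = 1 ± 2i (complex conjugate pair).
For λ=1+2i: an eigenvector is (1,-1) - i(-1,2) = (1 + i, -1 - 2i).
A real fundamental pair from Re and Im of e^((1+2i)t)v: X_1 = e^(t)(cos(2t)·(1,-1) + sin(2t)·(-1,2)), X_2 = e^(t)(sin(2t)·(1,-1) - cos(2t)·(-1,2)).
General solution: c_1X_1 + c_2X_2.
Applying p(0)=-3, q(0)=-2 gives c_1=-8, c_2=5.

p(t) = 13e^(t)sin(2t) - 3e^(t)cos(2t), q(t) = -21e^(t)sin(2t) - 2e^(t)cos(2t)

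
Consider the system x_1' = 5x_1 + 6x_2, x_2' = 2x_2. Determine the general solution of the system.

x_1(t) = 2K_1e^(2t) - K_2e^(5t), x_2(t) = -K_1e^(2t)

Coefficient matrix A = [[5, 6], [0, 2]].
Characteristic polynomial det(A - λI) = λ^2 - 7λ + 10 = 0.
Eigenvalues λ = 2, 5.
For λ=2: (A-λI) row 1 is [3, 6], so an eigenvector is (2, -1).
For λ=5: (A-λI) row 1 is [0, 6], so an eigenvector is (-1, 0).
General solution: K_1e^(2t)(2,-1) + K_2e^(5t)(-1,0).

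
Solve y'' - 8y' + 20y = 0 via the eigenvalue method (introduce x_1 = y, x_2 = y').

Let x_1 = y, x_2 = y'. Then x_1' = x_2 and x_2' = -20x_1 + 8x_2.
A = [[0,1],[-20,8]]; det(A-λI) = λ^2 - 8λ + 20.
Eigenvalues λ = 4 ± 2i.

y(t) = K_1e^(4t)cos(2t) + K_2e^(4t)sin(2t)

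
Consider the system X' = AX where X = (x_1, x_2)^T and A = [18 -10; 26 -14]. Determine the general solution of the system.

Coefficient matrix A = [[18, -10], [26, -14]].
Characteristic polynomial det(A - λI) = λ^2 - 4λ + 8 = 0.
Eigenvalues λ = 2 ± 2i (complex conjugate pair).
For λ=2+2i: an eigenvector is (-1,-2) - i(2,3) = (-1 - 2i, -2 - 3i).
A real fundamental pair from Re and Im of e^((2+2i)t)v: X_1 = e^(2t)(cos(2t)·(-1,-2) + sin(2t)·(2,3)), X_2 = e^(2t)(sin(2t)·(-1,-2) - cos(2t)·(2,3)).
General solution: C_1X_1 + C_2X_2.

x_1(t) = 2C_1e^(2t)sin(2t) - C_1e^(2t)cos(2t) - C_2e^(2t)sin(2t) - 2C_2e^(2t)cos(2t), x_2(t) = 3C_1e^(2t)sin(2t) - 2C_1e^(2t)cos(2t) - 2C_2e^(2t)sin(2t) - 3C_2e^(2t)cos(2t)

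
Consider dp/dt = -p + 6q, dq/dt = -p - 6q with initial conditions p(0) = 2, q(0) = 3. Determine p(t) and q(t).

p(t) = 24e^(-3t) - 22e^(-4t), q(t) = -8e^(-3t) + 11e^(-4t)

Coefficient matrix A = [[-1, 6], [-1, -6]].
Characteristic polynomial det(A - λI) = λ^2 + 7λ + 12 = 0.
Eigenvalues λ = -3, -4.
For λ=-3: (A-λI) row 1 is [2, 6], so an eigenvector is (3, -1).
For λ=-4: (A-λI) row 1 is [3, 6], so an eigenvector is (-2, 1).
General solution: c_1e^(-3t)(3,-1) + c_2e^(-4t)(-2,1).
Applying p(0)=2, q(0)=3 gives c_1=8, c_2=11.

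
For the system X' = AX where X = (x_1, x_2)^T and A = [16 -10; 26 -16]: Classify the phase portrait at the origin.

center

A = [[16,-10],[26,-16]]; det(A-λI) = λ^2 + 4.
λ = 0 ± 2i: zero real part.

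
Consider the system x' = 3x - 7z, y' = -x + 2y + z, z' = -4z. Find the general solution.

Coefficient matrix A = [[3, 0, -7], [-1, 2, 1], [0, 0, -4]].
det(A - λI) = 0 gives eigenvalues λ = 2, 3, -4.
For λ=2: eigenvector (0,1,0).
For λ=3: eigenvector (1,-1,0).
For λ=-4: eigenvector (1,0,1).
General solution: K_1e^(2t)(0,1,0) + K_2e^(3t)(1,-1,0) + K_3e^(-4t)(1,0,1).

x(t) = K_2e^(3t) + K_3e^(-4t), y(t) = K_1e^(2t) - K_2e^(3t), z(t) = K_3e^(-4t)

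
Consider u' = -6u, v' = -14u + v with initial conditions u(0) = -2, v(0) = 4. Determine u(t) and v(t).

u(t) = -2e^(-6t), v(t) = 8e^(t) - 4e^(-6t)

Coefficient matrix A = [[-6, 0], [-14, 1]].
Characteristic polynomial det(A - λI) = λ^2 + 5λ - 6 = 0.
Eigenvalues λ = 1, -6.
For λ=1: (A-λI) row 1 is [-7, 0], so an eigenvector is (0, 1).
For λ=-6: (A-λI) row 2 is [-14, 7], so an eigenvector is (1, 2).
General solution: C_1e^(t)(0,1) + C_2e^(-6t)(1,2).
Applying u(0)=-2, v(0)=4 gives C_1=8, C_2=-2.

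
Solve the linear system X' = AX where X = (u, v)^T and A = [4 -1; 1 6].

u(t) = c_1e^(5t) + c_2te^(5t) - 2c_2e^(5t), v(t) = -c_1e^(5t) - c_2te^(5t) + c_2e^(5t)

Coefficient matrix A = [[4, -1], [1, 6]].
Characteristic polynomial det(A - λI) = λ^2 - 10λ + 25 = 0.
Single eigenvalue λ = 5 with algebraic multiplicity 2.
Eigenvector v = (1,-1); generalized eigenvector w with (A-λI)w=v is (-2,1).
General solution: e^(5t)[c_1·v + c_2·(t·v + w)].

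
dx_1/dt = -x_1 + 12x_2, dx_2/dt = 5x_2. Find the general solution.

x_1(t) = c_1e^(-t) - 2c_2e^(5t), x_2(t) = -c_2e^(5t)

Coefficient matrix A = [[-1, 12], [0, 5]].
Characteristic polynomial det(A - λI) = λ^2 - 4λ - 5 = 0.
Eigenvalues λ = -1, 5.
For λ=-1: (A-λI) row 1 is [0, 12], so an eigenvector is (1, 0).
For λ=5: (A-λI) row 1 is [-6, 12], so an eigenvector is (-2, -1).
General solution: c_1e^(-t)(1,0) + c_2e^(5t)(-2,-1).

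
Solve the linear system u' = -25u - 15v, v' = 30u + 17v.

Coefficient matrix A = [[-25, -15], [30, 17]].
Characteristic polynomial det(A - λI) = λ^2 + 8λ + 25 = 0.
Eigenvalues λ = -4 ± 3i (complex conjugate pair).
For λ=-4+3i: an eigenvector is (1,-1) - i(-2,3) = (1 + 2i, -1 - 3i).
A real fundamental pair from Re and Im of e^((-4+3i)t)v: X_1 = e^(-4t)(cos(3t)·(1,-1) + sin(3t)·(-2,3)), X_2 = e^(-4t)(sin(3t)·(1,-1) - cos(3t)·(-2,3)).
General solution: c_1X_1 + c_2X_2.

u(t) = -2c_1e^(-4t)sin(3t) + c_1e^(-4t)cos(3t) + c_2e^(-4t)sin(3t) + 2c_2e^(-4t)cos(3t), v(t) = 3c_1e^(-4t)sin(3t) - c_1e^(-4t)cos(3t) - c_2e^(-4t)sin(3t) - 3c_2e^(-4t)cos(3t)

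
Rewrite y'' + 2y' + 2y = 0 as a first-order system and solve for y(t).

y(t) = c_1e^(-t)cos(t) + c_2e^(-t)sin(t)

Let x_1 = y, x_2 = y'. Then x_1' = x_2 and x_2' = -2x_1 - 2x_2.
A = [[0,1],[-2,-2]]; det(A-λI) = λ^2 + 2λ + 2.
Eigenvalues λ = -1 ± i.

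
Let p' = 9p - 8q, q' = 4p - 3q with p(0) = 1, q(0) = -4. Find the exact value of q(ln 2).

A = [[9,-8],[4,-3]]; eigenvalues λ = 1, 5.
Eigenvectors: (1,1) for λ=1, (2,1) for λ=5.
From the initial condition, c_1 = -9, c_2 = 5.
q(ln 2) = (-9)(2^1)(1) + (5)(2^5)(1) = 142.

142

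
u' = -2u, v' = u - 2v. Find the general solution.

u(t) = c_2e^(-2t), v(t) = c_1e^(-2t) + c_2te^(-2t) + 2c_2e^(-2t)

Coefficient matrix A = [[-2, 0], [1, -2]].
Characteristic polynomial det(A - λI) = λ^2 + 4λ + 4 = 0.
Single eigenvalue λ = -2 with algebraic multiplicity 2.
Eigenvector v = (0,1); generalized eigenvector w with (A-λI)w=v is (1,2).
General solution: e^(-2t)[c_1·v + c_2·(t·v + w)].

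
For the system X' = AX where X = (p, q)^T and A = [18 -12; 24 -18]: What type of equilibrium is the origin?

saddle

A = [[18,-12],[24,-18]]; det(A-λI) = λ^2 - 36.
λ = 6, -6: opposite signs.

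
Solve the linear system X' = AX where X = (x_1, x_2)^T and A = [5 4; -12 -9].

Coefficient matrix A = [[5, 4], [-12, -9]].
Characteristic polynomial det(A - λI) = λ^2 + 4λ + 3 = 0.
Eigenvalues λ = -1, -3.
For λ=-1: (A-λI) row 1 is [6, 4], so an eigenvector is (-2, 3).
For λ=-3: (A-λI) row 1 is [8, 4], so an eigenvector is (-1, 2).
General solution: C_1e^(-t)(-2,3) + C_2e^(-3t)(-1,2).

x_1(t) = -2C_1e^(-t) - C_2e^(-3t), x_2(t) = 3C_1e^(-t) + 2C_2e^(-3t)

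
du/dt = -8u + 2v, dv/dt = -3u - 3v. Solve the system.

u(t) = -2C_1e^(-5t) + C_2e^(-6t), v(t) = -3C_1e^(-5t) + C_2e^(-6t)

Coefficient matrix A = [[-8, 2], [-3, -3]].
Characteristic polynomial det(A - λI) = λ^2 + 11λ + 30 = 0.
Eigenvalues λ = -5, -6.
For λ=-5: (A-λI) row 1 is [-3, 2], so an eigenvector is (-2, -3).
For λ=-6: (A-λI) row 1 is [-2, 2], so an eigenvector is (1, 1).
General solution: C_1e^(-5t)(-2,-3) + C_2e^(-6t)(1,1).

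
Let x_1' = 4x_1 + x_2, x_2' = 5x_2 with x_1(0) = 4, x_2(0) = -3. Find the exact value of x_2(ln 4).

A = [[4,1],[0,5]]; eigenvalues λ = 4, 5.
Eigenvectors: (-1,0) for λ=4, (1,1) for λ=5.
From the initial condition, c_1 = -7, c_2 = -3.
x_2(ln 4) = (-7)(4^4)(0) + (-3)(4^5)(1) = -3072.

-3072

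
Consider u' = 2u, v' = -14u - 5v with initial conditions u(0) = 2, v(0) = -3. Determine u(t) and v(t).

u(t) = 2e^(2t), v(t) = -4e^(2t) + e^(-5t)

Coefficient matrix A = [[2, 0], [-14, -5]].
Characteristic polynomial det(A - λI) = λ^2 + 3λ - 10 = 0.
Eigenvalues λ = -5, 2.
For λ=-5: (A-λI) row 1 is [7, 0], so an eigenvector is (0, 1).
For λ=2: (A-λI) row 2 is [-14, -7], so an eigenvector is (-1, 2).
General solution: c_1e^(-5t)(0,1) + c_2e^(2t)(-1,2).
Applying u(0)=2, v(0)=-3 gives c_1=1, c_2=-2.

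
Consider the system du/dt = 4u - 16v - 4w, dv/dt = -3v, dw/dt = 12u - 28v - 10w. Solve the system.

Coefficient matrix A = [[4, -16, -4], [0, -3, 0], [12, -28, -10]].
det(A - λI) = 0 gives eigenvalues λ = -3, -4, -2.
For λ=-3: eigenvector (0,1,-4).
For λ=-4: eigenvector (1,0,2).
For λ=-2: eigenvector (-2,0,-3).
General solution: K_1e^(-3t)(0,1,-4) + K_2e^(-4t)(1,0,2) + K_3e^(-2t)(-2,0,-3).

u(t) = K_2e^(-4t) - 2K_3e^(-2t), v(t) = K_1e^(-3t), w(t) = -4K_1e^(-3t) + 2K_2e^(-4t) - 3K_3e^(-2t)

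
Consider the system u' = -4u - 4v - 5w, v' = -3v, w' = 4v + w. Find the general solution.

Coefficient matrix A = [[-4, -4, -5], [0, -3, 0], [0, 4, 1]].
det(A - λI) = 0 gives eigenvalues λ = -3, -4, 1.
For λ=-3: eigenvector (1,1,-1).
For λ=-4: eigenvector (1,0,0).
For λ=1: eigenvector (-1,0,1).
General solution: c_1e^(-3t)(1,1,-1) + c_2e^(-4t)(1,0,0) + c_3e^(t)(-1,0,1).

u(t) = c_1e^(-3t) + c_2e^(-4t) - c_3e^(t), v(t) = c_1e^(-3t), w(t) = -c_1e^(-3t) + c_3e^(t)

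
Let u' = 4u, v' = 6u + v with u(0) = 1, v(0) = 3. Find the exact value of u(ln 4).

A = [[4,0],[6,1]]; eigenvalues λ = 1, 4.
Eigenvectors: (0,-1) for λ=1, (-1,-2) for λ=4.
From the initial condition, c_1 = -1, c_2 = -1.
u(ln 4) = (-1)(4^1)(0) + (-1)(4^4)(-1) = 256.

256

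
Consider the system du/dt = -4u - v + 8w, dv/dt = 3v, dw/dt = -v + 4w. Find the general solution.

u(t) = c_1e^(3t) + c_2e^(-4t) + c_3e^(4t), v(t) = c_1e^(3t), w(t) = c_1e^(3t) + c_3e^(4t)

Coefficient matrix A = [[-4, -1, 8], [0, 3, 0], [0, -1, 4]].
det(A - λI) = 0 gives eigenvalues λ = 3, -4, 4.
For λ=3: eigenvector (1,1,1).
For λ=-4: eigenvector (1,0,0).
For λ=4: eigenvector (1,0,1).
General solution: c_1e^(3t)(1,1,1) + c_2e^(-4t)(1,0,0) + c_3e^(4t)(1,0,1).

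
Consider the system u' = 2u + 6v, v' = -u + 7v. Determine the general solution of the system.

u(t) = 2K_1e^(5t) - 3K_2e^(4t), v(t) = K_1e^(5t) - K_2e^(4t)

Coefficient matrix A = [[2, 6], [-1, 7]].
Characteristic polynomial det(A - λI) = λ^2 - 9λ + 20 = 0.
Eigenvalues λ = 5, 4.
For λ=5: (A-λI) row 1 is [-3, 6], so an eigenvector is (2, 1).
For λ=4: (A-λI) row 1 is [-2, 6], so an eigenvector is (-3, -1).
General solution: K_1e^(5t)(2,1) + K_2e^(4t)(-3,-1).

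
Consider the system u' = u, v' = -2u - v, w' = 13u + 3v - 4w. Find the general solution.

u(t) = C_1e^(t), v(t) = -C_1e^(t) + C_3e^(-t), w(t) = 2C_1e^(t) - C_2e^(-4t) + C_3e^(-t)

Coefficient matrix A = [[1, 0, 0], [-2, -1, 0], [13, 3, -4]].
det(A - λI) = 0 gives eigenvalues λ = 1, -4, -1.
For λ=1: eigenvector (1,-1,2).
For λ=-4: eigenvector (0,0,-1).
For λ=-1: eigenvector (0,1,1).
General solution: C_1e^(t)(1,-1,2) + C_2e^(-4t)(0,0,-1) + C_3e^(-t)(0,1,1).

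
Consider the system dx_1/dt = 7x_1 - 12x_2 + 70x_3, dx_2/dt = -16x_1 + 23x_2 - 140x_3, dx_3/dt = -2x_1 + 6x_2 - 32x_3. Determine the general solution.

Coefficient matrix A = [[7, -12, 70], [-16, 23, -140], [-2, 6, -32]].
det(A - λI) = 0 gives eigenvalues λ = -1, 3, -4.
For λ=-1: eigenvector (-4,9,2).
For λ=3: eigenvector (-5,10,2).
For λ=-4: eigenvector (-2,4,1).
General solution: c_1e^(-t)(-4,9,2) + c_2e^(3t)(-5,10,2) + c_3e^(-4t)(-2,4,1).

x_1(t) = -4c_1e^(-t) - 5c_2e^(3t) - 2c_3e^(-4t), x_2(t) = 9c_1e^(-t) + 10c_2e^(3t) + 4c_3e^(-4t), x_3(t) = 2c_1e^(-t) + 2c_2e^(3t) + c_3e^(-4t)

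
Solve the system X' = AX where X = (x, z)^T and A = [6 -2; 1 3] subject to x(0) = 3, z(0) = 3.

x(t) = 3e^(4t), z(t) = 3e^(4t)

Coefficient matrix A = [[6, -2], [1, 3]].
Characteristic polynomial det(A - λI) = λ^2 - 9λ + 20 = 0.
Eigenvalues λ = 5, 4.
For λ=5: (A-λI) row 1 is [1, -2], so an eigenvector is (2, 1).
For λ=4: (A-λI) row 1 is [2, -2], so an eigenvector is (1, 1).
General solution: c_1e^(5t)(2,1) + c_2e^(4t)(1,1).
Applying x(0)=3, z(0)=3 gives c_1=0, c_2=3.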